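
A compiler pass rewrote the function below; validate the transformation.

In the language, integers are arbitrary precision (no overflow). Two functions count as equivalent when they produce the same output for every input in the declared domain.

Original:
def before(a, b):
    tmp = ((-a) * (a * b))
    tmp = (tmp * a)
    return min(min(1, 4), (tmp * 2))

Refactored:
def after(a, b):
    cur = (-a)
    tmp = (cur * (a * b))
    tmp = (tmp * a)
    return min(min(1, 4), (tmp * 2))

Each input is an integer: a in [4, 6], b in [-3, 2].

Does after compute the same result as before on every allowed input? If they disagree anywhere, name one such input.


The two versions differ — the changes include local variable names differ, plus statement counts differ.
Tracing a=5, b=2: before: tmp becomes -50; next tmp becomes -250; next final value -500 | after: cur becomes -5; next tmp becomes -50; next tmp becomes -250; next final value -500 — matching result -500.
An exhaustive pass over the 18 declared inputs shows identical outputs.
verdict: equivalent


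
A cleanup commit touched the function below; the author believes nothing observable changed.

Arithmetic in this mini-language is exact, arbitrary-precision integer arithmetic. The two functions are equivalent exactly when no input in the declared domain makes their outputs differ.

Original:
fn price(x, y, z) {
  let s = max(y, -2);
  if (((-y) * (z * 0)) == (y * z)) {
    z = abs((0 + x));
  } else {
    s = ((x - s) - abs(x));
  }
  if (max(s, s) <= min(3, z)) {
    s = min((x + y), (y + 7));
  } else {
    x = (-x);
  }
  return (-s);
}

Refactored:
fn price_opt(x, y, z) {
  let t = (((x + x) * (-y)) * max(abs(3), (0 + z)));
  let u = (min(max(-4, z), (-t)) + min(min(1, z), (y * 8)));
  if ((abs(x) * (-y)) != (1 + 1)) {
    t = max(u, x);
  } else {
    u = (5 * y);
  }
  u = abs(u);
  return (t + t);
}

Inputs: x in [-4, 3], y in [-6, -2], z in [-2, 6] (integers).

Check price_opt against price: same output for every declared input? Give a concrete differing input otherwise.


The rewrite breaks on x=-4, y=-6, z=-2, where the results are 10 and -8.
price: s=-2, then (((-y) * (z * 0)) == (y * z)) is false, then s=-6, then (max(s, s) <= min(3, z)) is true, then s=-10, then returns 10
price_opt: t=-144, then u=-50, then ((abs(x) * (-y)) != (1 + 1)) is true, then t=-4, then u=50, then returns -8
verdict: not equivalent; witness: x=-4, y=-6, z=-2


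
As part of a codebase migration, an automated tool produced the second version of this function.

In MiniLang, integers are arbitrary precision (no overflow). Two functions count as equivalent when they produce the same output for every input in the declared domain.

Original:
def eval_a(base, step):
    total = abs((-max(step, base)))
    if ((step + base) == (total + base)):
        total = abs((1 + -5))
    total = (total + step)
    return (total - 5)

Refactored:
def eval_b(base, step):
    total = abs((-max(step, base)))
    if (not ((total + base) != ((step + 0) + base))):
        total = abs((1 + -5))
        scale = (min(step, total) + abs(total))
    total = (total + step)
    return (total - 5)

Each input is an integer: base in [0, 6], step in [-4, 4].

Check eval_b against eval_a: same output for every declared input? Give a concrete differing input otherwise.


Differences: boolean connective usage differs, and min/max/abs usage differs, and constant usage differs, and statement counts differ, and local variable names differ, and arithmetic usage differs, and comparison usage differs — yet all 63 inputs agree.
verdict: equivalent


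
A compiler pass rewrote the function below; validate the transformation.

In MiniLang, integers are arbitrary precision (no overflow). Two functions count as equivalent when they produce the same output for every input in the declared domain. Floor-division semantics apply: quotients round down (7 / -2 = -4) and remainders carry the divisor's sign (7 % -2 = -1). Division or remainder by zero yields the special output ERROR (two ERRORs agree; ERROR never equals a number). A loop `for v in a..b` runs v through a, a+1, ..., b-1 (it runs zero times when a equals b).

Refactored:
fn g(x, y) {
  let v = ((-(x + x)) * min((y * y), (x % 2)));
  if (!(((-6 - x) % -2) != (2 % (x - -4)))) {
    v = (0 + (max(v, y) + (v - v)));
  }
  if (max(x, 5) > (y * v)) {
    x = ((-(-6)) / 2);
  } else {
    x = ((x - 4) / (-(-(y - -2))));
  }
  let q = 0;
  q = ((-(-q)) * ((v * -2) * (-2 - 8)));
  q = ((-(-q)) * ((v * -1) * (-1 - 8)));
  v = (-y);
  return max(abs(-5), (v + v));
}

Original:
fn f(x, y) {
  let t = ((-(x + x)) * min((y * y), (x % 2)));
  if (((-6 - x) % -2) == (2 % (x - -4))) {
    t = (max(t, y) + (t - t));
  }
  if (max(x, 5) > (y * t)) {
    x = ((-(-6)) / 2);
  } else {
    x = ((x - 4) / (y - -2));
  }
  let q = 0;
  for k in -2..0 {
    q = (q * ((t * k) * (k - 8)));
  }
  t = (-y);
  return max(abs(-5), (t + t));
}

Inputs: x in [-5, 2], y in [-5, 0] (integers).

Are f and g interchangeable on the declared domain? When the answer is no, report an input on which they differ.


Equivalent — the differences include boolean connective usage differs, local variable names differ, loop structure differs, comparison usage differs, arithmetic usage differs, constant usage differs, yet no declared input distinguishes the two.
As a probe, take x=-1, y=0: f runs t := 0 | (((-6 - x) % -2) == (2 % (x - -4))): false | (max(x, 5) > (y * t)): true | x := 3 | q := 0 | iter k=-2: | q := 0 | iter k=-1: | q := 0 | t := 0 | result 5; g runs v := 0 | (!(((-6 - x) % -2) != (2 % (x - -4)))): false | (max(x, 5) > (y * v)): true | x := 3 | q := 0 | q := 0 | q := 0 | v := 0 | result 5; both end at 5.
An exhaustive pass over the 48 declared inputs shows identical outputs.
verdict: equivalent


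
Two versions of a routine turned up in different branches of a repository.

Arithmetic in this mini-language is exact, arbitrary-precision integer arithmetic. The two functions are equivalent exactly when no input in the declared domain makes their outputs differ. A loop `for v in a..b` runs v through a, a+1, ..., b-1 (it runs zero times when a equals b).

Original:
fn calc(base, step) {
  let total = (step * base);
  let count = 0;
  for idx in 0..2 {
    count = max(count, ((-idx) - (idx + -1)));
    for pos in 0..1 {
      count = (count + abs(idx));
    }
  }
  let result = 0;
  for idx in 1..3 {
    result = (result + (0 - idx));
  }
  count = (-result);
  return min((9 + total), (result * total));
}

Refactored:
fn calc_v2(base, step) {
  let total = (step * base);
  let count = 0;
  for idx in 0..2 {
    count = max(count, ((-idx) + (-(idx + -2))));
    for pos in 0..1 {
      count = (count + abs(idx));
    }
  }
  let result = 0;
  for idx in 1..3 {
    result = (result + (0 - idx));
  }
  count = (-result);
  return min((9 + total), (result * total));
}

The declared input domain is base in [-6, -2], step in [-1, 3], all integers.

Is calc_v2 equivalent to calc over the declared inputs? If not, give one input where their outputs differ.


The edit looks behavioral (`-1` became `-2`), but over these ranges it never changes the outcome.
Tracing base=-5, step=2: calc: total=-10, then count=0, then (idx=0), then count=1, then (pos=0), then count=1, then (idx=1), then count=1, then (pos=0), then count=2, then result=0, then (idx=1), then result=-1, then (idx=2), then result=-3, then count=3, then returns -1 | calc_v2: total=-10, then count=0, then (idx=0), then count=2, then (pos=0), then count=2, then (idx=1), then count=2, then (pos=0), then count=3, then result=0, then (idx=1), then result=-1, then (idx=2), then result=-3, then count=3, then returns -1 — matching result -1.
Across all 25 domain points the two functions coincide.
verdict: equivalent


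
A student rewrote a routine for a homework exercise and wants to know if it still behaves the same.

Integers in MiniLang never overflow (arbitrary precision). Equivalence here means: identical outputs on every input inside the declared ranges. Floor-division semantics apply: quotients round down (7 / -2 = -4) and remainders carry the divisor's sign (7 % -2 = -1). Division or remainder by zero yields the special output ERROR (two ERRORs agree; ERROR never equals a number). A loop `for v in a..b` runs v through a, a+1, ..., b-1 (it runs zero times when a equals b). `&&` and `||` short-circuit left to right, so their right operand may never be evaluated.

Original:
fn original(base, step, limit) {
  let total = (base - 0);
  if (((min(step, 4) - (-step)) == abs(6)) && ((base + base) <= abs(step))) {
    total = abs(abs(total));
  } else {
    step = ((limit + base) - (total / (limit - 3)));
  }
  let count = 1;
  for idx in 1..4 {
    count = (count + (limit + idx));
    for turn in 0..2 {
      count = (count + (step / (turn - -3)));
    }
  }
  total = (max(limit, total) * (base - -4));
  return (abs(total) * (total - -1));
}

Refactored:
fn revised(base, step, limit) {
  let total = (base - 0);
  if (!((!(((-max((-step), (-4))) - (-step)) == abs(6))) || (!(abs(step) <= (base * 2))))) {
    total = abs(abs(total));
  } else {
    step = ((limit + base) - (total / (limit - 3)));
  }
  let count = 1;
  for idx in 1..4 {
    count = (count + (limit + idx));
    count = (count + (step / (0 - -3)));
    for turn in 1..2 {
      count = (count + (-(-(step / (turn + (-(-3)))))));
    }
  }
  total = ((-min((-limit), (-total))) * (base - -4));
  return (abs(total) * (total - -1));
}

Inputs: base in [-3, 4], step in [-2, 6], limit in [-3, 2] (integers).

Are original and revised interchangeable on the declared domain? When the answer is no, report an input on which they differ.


Take base=-3, step=3, limit=-3.
original: total becomes -3; next (((min(step, 4) - (-step)) == abs(6)) && ((base + base) <= abs(step))) evaluates to true; next total becomes 3; next count becomes 1; next at idx=1:; next count becomes -1; next at turn=0:; next count becomes 0; next at turn=1:; next count becomes 0; next at idx=2:; next count becomes -1; next at turn=0:; next count becomes 0; next at turn=1:; next count becomes 0; next at idx=3:; next count becomes 0; next at turn=0:; next count becomes 1; next at turn=1:; next count becomes 1; next total becomes 3; next final value 12
revised: total becomes -3; next (!((!(((-max((-step), (-4))) - (-step)) == abs(6))) || (!(abs(step) <= (base * 2))))) evaluates to false; next step becomes -6; next count becomes 1; next at idx=1:; next count becomes -1; next count becomes -3; next at turn=1:; next count becomes -5; next at idx=2:; next count becomes -6; next count becomes -8; next at turn=1:; next count becomes -10; next at idx=3:; next count becomes -10; next count becomes -12; next at turn=1:; next count becomes -14; next total becomes -3; next final value -6
12 != -6, so the rewrite changes behavior.
verdict: not equivalent; witness: base=-3, step=3, limit=-3


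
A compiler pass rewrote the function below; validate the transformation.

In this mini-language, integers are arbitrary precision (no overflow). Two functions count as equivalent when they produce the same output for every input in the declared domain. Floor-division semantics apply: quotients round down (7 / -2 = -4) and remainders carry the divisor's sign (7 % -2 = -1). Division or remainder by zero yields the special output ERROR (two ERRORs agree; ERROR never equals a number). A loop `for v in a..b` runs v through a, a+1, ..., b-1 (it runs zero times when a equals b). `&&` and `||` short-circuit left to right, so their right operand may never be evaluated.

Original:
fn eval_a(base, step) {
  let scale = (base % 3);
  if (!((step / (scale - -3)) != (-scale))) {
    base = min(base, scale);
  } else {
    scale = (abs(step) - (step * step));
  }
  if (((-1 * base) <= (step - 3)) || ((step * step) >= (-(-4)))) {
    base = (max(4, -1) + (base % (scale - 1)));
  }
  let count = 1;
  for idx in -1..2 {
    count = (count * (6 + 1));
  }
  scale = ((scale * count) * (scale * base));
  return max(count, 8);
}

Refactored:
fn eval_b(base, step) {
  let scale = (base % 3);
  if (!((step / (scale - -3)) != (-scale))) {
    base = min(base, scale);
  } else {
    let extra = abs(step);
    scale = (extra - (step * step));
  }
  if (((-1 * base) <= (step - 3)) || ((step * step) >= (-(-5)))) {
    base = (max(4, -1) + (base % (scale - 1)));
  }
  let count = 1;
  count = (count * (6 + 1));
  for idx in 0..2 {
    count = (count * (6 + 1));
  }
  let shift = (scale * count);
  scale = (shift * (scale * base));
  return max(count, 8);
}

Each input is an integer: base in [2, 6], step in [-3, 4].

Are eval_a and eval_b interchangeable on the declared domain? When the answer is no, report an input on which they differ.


There is a counterexample at base=4, step=-2: ERROR on one side, 343 on the other.
eval_a: scale=1, then (!((step / (scale - -3)) != (-scale))) is true, then base=1, then (((-1 * base) <= (step - 3)) || ((step * step) >= (-(-4)))) is true, then a zero divisor aborts: ERROR
eval_b: scale=1, then (!((step / (scale - -3)) != (-scale))) is true, then base=1, then (((-1 * base) <= (step - 3)) || ((step * step) >= (-(-5)))) is false, then count=1, then count=7, then (idx=0), then count=49, then (idx=1), then count=343, then shift=343, then scale=343, then returns 343
verdict: not equivalent; witness: base=4, step=-2


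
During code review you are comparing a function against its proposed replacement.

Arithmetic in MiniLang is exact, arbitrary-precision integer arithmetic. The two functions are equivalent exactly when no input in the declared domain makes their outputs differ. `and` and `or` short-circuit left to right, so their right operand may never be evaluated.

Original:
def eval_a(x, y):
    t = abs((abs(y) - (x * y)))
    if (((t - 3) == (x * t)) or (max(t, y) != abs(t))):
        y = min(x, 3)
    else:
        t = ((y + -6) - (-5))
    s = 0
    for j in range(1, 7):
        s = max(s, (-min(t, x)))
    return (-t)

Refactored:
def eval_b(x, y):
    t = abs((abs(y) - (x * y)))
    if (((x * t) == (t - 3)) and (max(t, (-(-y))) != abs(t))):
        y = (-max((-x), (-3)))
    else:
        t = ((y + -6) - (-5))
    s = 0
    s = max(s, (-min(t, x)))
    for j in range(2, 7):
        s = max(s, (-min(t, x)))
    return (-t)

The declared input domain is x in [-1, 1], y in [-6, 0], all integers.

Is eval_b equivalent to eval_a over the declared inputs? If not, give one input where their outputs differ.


Try x=0, y=-3.
eval_a: t becomes 3; next (((t - 3) == (x * t)) or (max(t, y) != abs(t))) evaluates to true; next y becomes 0; next s becomes 0; next at j=1:; next s becomes 0; next at j=2:; next s becomes 0; next at j=3:; next s becomes 0; next at j=4:; next s becomes 0; next at j=5:; next s becomes 0; next at j=6:; next s becomes 0; next final value -3
eval_b: t becomes 3; next (((x * t) == (t - 3)) and (max(t, (-(-y))) != abs(t))) evaluates to false; next t becomes -4; next s becomes 0; next s becomes 4; next at j=2:; next s becomes 4; next at j=3:; next s becomes 4; next at j=4:; next s becomes 4; next at j=5:; next s becomes 4; next at j=6:; next s becomes 4; next final value 4
-3 vs 4 — the two versions disagree here.
verdict: not equivalent; witness: x=0, y=-3


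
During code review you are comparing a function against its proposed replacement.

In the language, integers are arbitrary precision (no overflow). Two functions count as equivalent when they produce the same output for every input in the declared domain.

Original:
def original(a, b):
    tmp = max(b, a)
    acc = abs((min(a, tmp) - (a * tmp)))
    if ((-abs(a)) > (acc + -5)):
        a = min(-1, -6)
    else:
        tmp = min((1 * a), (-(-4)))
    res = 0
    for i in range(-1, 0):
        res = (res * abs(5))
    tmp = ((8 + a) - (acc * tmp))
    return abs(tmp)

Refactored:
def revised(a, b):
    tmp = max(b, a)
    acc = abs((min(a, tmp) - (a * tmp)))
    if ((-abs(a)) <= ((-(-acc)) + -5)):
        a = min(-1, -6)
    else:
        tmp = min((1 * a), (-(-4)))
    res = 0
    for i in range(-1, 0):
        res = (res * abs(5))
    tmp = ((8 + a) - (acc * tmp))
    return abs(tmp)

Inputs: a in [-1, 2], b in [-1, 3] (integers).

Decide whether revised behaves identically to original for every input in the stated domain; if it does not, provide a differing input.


Try a=-1, b=-1.
original: tmp=-1, then acc=2, then ((-abs(a)) > (acc + -5)) is true, then a=-6, then res=0, then (i=-1), then res=0, then tmp=4, then returns 4
revised: tmp=-1, then acc=2, then ((-abs(a)) <= ((-(-acc)) + -5)) is false, then tmp=-1, then res=0, then (i=-1), then res=0, then tmp=9, then returns 9
4 and 9 differ, so these are not the same function on this domain.
verdict: not equivalent; witness: a=-1, b=-1


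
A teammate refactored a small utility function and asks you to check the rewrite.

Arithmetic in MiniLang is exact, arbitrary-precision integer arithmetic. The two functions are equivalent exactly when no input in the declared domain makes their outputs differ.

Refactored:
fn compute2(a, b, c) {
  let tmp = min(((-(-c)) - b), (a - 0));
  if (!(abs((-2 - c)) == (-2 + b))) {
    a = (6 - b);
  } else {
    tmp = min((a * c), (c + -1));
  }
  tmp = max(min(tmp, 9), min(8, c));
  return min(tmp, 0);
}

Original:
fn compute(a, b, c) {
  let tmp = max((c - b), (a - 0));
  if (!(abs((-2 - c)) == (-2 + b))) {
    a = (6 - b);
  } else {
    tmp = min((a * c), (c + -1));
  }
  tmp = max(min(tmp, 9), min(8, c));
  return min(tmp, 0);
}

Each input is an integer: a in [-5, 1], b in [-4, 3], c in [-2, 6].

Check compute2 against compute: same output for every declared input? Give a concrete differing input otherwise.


Consider the input a=-5, b=-4, c=-2.
compute: tmp := 2 | (!(abs((-2 - c)) == (-2 + b))): true | a := 10 | tmp := 2 | result 0
compute2: tmp := -5 | (!(abs((-2 - c)) == (-2 + b))): true | a := 10 | tmp := -2 | result -2
0 and -2 differ, so these are not the same function on this domain.
verdict: not equivalent; witness: a=-5, b=-4, c=-2


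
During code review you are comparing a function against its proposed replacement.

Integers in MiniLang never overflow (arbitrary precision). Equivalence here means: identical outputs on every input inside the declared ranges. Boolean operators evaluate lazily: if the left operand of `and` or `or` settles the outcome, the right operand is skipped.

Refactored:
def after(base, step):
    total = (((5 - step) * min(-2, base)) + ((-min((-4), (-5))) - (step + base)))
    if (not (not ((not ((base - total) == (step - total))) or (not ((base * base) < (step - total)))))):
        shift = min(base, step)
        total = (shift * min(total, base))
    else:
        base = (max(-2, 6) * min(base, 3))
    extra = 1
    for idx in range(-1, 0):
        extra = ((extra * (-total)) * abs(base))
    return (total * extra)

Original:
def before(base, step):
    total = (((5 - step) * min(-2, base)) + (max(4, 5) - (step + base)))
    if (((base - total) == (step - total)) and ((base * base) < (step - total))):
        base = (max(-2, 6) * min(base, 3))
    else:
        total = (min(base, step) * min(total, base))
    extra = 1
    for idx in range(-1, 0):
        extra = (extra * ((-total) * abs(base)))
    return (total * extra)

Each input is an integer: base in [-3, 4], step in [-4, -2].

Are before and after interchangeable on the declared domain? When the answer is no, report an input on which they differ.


Comparing the listings, the differences include: statement counts differ, and min/max/abs usage differs, and local variable names differ, and boolean connective usage differs.
Spot check at base=-3, step=-3 — before: total becomes -13; next (((base - total) == (step - total)) and ((base * base) < (step - total))) evaluates to true; next base becomes -18; next extra becomes 1; next at idx=-1:; next extra becomes 234; next final value -3042. after: total becomes -13; next (not (not ((not ((base - total) == (step - total))) or (not ((base * base) < (step - total)))))) evaluates to false; next base becomes -18; next extra becomes 1; next at idx=-1:; next extra becomes 234; next final value -3042. Both give -3042.
Checked all 24 inputs in the declared domain: the outputs agree on every one.
verdict: equivalent


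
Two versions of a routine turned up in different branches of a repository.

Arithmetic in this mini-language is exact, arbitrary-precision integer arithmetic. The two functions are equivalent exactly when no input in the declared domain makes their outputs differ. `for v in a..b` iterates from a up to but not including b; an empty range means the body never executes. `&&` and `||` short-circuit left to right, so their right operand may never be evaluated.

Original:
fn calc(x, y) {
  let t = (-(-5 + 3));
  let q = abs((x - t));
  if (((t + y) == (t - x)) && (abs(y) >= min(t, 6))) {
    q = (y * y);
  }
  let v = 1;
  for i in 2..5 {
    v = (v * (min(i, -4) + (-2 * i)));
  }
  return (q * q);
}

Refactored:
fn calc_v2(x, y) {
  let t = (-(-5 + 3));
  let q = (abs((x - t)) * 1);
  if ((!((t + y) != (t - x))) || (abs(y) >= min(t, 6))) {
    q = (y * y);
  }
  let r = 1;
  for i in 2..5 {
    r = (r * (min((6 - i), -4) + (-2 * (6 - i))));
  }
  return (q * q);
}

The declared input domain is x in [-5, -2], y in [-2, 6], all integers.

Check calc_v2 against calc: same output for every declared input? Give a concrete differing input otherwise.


Not equivalent: x=-5, y=-2 separates them (49 vs 16).
calc: t=2, then q=7, then (((t + y) == (t - x)) && (abs(y) >= min(t, 6))) is false, then v=1, then (i=2), then v=-8, then (i=3), then v=80, then (i=4), then v=-960, then returns 49
calc_v2: t=2, then q=7, then ((!((t + y) != (t - x))) || (abs(y) >= min(t, 6))) is true, then q=4, then r=1, then (i=2), then r=-12, then (i=3), then r=120, then (i=4), then r=-960, then returns 16
verdict: not equivalent; witness: x=-5, y=-2


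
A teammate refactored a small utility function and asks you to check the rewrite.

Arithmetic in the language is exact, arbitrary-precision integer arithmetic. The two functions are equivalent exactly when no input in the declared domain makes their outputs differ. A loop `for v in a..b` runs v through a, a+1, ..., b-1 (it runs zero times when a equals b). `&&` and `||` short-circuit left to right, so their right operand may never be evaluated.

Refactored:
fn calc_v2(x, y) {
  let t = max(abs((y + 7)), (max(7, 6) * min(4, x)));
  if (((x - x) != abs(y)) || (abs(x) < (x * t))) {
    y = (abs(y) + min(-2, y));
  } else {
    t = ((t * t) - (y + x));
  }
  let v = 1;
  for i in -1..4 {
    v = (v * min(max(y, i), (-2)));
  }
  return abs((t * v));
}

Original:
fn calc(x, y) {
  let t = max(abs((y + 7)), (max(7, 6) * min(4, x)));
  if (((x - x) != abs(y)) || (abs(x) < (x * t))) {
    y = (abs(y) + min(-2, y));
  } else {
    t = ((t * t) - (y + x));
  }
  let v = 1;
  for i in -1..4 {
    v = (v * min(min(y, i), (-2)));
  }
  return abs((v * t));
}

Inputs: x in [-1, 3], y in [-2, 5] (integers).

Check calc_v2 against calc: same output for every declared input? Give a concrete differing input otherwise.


Equivalent. The one real change (`min(y, i)` became `max(y, i)`) has no effect anywhere in the declared ranges.
Checked all 40 inputs in the declared domain: the outputs agree on every one.
As a probe, take x=2, y=3: calc runs t := 14 | (((x - x) != abs(y)) || (abs(x) < (x * t))): true | y := 1 | v := 1 | iter i=-1: | v := -2 | iter i=0: | v := 4 | iter i=1: | v := -8 | iter i=2: | v := 16 | iter i=3: | v := -32 | result 448; calc_v2 runs t := 14 | (((x - x) != abs(y)) || (abs(x) < (x * t))): true | y := 1 | v := 1 | iter i=-1: | v := -2 | iter i=0: | v := 4 | iter i=1: | v := -8 | iter i=2: | v := 16 | iter i=3: | v := -32 | result 448; both end at 448.
verdict: equivalent


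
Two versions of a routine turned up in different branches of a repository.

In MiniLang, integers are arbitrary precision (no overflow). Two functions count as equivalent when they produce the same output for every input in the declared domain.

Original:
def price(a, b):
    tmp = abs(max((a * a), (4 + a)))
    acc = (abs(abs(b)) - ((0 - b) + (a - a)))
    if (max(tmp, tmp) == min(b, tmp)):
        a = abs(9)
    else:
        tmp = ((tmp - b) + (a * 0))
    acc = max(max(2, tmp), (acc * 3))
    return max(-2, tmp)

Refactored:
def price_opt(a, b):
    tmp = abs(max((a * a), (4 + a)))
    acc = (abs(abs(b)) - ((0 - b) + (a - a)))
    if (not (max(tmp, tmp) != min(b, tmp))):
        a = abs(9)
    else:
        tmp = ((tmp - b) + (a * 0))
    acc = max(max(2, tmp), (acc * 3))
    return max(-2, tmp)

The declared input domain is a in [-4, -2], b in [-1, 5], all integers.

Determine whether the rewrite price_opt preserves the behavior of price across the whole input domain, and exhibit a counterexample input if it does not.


Side by side, the visible changes include: comparison usage differs; also boolean connective usage differs.
Tracing a=-3, b=1: price: tmp=9, then acc=2, then (max(tmp, tmp) == min(b, tmp)) is false, then tmp=8, then acc=8, then returns 8 | price_opt: tmp=9, then acc=2, then (not (max(tmp, tmp) != min(b, tmp))) is false, then tmp=8, then acc=8, then returns 8 — matching result 8.
Sweeping the whole domain (21 inputs) finds no disagreement.
verdict: equivalent


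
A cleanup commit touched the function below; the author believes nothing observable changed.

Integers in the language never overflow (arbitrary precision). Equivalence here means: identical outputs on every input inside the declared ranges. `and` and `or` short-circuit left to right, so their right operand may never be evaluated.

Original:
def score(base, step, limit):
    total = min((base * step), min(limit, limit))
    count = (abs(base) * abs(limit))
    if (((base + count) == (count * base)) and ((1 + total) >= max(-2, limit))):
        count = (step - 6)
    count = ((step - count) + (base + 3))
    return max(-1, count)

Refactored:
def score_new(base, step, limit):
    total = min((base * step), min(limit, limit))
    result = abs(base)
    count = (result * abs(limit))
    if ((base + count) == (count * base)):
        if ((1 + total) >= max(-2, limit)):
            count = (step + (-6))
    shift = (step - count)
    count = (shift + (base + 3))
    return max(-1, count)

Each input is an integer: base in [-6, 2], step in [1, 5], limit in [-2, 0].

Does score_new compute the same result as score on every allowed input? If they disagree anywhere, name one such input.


Side by side, the visible changes include: local variable names differ, plus statement counts differ, plus arithmetic usage differs, plus branching structure differs, plus boolean connective usage differs.
One worked example (base=-6, step=4, limit=-1) — score: total := -24 | count := 6 | (((base + count) == (count * base)) and ((1 + total) >= max(-2, limit))): false | count := -5 | result -1; score_new: total := -24 | result := 6 | count := 6 | ((base + count) == (count * base)): false | shift := -2 | count := -5 | result -1; agreement on -1.
Every one of the 135 inputs gives matching results.
verdict: equivalent


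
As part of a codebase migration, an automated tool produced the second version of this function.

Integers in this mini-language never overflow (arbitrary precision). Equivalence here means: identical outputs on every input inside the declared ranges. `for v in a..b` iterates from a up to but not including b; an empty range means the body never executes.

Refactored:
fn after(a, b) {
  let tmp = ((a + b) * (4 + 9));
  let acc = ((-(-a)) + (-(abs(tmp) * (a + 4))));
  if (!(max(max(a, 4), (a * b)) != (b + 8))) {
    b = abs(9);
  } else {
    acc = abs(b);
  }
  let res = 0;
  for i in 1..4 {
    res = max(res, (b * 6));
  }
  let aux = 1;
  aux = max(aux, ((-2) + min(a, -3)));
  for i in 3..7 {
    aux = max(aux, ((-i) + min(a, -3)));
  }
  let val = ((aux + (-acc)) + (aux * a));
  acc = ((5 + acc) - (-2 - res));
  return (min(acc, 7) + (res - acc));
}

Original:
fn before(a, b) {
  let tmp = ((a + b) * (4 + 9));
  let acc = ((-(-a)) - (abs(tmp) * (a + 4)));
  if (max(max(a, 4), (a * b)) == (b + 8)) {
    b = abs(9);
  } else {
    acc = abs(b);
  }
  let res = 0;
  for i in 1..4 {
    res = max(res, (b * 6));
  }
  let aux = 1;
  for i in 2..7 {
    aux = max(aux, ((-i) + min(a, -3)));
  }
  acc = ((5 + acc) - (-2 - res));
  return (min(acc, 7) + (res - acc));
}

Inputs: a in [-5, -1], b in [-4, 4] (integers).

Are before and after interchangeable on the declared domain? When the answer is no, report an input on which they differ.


This is a faithful refactor — statement counts differ, plus constant usage differs, plus min/max/abs usage differs, plus boolean connective usage differs, plus comparison usage differs, plus loop structure differs, plus local variable names differ, plus arithmetic usage differs, but the computed results match everywhere.
Spot check at a=-4, b=-1 — before: tmp = -65; acc = -4; (max(max(a, 4), (a * b)) == (b + 8)) -> false; acc = 1; res = 0; [i=1]; res = 0; [i=2]; res = 0; [i=3]; res = 0; aux = 1; [i=2]; aux = 1; [i=3]; aux = 1; [i=4]; aux = 1; [i=5]; aux = 1; [i=6]; aux = 1; acc = 8; return -1. after: tmp = -65; acc = -4; (!(max(max(a, 4), (a * b)) != (b + 8))) -> false; acc = 1; res = 0; [i=1]; res = 0; [i=2]; res = 0; [i=3]; res = 0; aux = 1; aux = 1; [i=3]; aux = 1; [i=4]; aux = 1; [i=5]; aux = 1; [i=6]; aux = 1; val = -4; acc = 8; return -1. Both give -1.
Every one of the 45 inputs gives matching results.
verdict: equivalent


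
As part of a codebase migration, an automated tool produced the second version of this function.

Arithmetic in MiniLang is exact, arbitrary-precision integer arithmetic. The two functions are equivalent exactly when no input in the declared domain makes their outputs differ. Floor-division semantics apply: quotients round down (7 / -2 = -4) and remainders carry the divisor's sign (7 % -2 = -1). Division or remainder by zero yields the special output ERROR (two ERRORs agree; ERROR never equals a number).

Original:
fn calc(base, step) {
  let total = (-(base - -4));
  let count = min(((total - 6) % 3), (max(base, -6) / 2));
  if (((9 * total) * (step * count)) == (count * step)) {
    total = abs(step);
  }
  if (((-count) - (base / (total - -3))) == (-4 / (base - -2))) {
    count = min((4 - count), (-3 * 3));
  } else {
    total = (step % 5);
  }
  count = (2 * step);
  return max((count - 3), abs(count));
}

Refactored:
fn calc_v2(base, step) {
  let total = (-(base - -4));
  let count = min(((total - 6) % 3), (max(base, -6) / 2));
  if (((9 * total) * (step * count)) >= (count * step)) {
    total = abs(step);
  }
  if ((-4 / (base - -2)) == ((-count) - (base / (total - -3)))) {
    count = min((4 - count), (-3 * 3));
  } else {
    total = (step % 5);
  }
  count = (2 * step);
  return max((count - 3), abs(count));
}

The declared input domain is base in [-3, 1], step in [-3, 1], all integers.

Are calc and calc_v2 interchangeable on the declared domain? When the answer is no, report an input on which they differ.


Run the pair on base=-1, step=1.
calc: total := -3 | count := -1 | (((9 * total) * (step * count)) == (count * step)): false | divide-by-zero, output ERROR
calc_v2: total := -3 | count := -1 | (((9 * total) * (step * count)) >= (count * step)): true | total := 1 | ((-4 / (base - -2)) == ((-count) - (base / (total - -3)))): false | total := 1 | count := 2 | result 2
ERROR against 2: the behavior changed.
verdict: not equivalent; witness: base=-1, step=1


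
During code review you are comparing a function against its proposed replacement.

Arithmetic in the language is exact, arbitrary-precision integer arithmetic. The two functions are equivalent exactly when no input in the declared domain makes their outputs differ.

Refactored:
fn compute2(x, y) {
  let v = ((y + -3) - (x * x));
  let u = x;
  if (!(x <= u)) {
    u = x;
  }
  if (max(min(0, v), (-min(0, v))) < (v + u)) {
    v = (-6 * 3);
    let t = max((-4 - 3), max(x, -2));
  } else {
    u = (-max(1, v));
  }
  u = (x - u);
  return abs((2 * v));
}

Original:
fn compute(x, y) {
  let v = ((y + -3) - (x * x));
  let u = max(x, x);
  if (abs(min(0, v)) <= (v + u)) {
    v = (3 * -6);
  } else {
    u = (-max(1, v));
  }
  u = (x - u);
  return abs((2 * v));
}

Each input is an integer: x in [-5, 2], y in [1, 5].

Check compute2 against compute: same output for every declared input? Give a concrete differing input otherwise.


On input x=-1, y=5, compute returns 36 while compute2 returns 2.
verdict: not equivalent; witness: x=-1, y=5


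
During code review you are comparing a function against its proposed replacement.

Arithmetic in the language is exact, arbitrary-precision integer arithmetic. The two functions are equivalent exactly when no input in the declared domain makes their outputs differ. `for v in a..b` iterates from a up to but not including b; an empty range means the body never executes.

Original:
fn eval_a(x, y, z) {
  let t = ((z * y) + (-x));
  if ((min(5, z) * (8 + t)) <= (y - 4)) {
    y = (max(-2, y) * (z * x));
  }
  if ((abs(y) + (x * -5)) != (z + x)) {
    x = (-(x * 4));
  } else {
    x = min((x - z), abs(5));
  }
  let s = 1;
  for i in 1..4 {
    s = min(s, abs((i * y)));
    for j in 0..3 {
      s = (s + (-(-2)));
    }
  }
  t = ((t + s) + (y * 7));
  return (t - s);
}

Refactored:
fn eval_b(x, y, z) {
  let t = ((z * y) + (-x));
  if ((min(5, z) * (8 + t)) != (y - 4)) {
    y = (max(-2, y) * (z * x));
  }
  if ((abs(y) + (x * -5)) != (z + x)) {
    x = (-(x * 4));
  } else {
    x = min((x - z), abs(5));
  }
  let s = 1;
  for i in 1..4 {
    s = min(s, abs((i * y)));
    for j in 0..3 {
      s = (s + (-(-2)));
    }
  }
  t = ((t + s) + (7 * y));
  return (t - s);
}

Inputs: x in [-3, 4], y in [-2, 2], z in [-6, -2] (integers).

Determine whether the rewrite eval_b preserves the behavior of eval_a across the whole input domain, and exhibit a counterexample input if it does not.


There is a counterexample at x=-3, y=2, z=-6: 5 on one side, 243 on the other.
eval_a: t becomes -9; next ((min(5, z) * (8 + t)) <= (y - 4)) evaluates to false; next ((abs(y) + (x * -5)) != (z + x)) evaluates to true; next x becomes 12; next s becomes 1; next at i=1:; next s becomes 1; next at j=0:; next s becomes 3; next at j=1:; next s becomes 5; next at j=2:; next s becomes 7; next at i=2:; next s becomes 4; next at j=0:; next s becomes 6; next at j=1:; next s becomes 8; next at j=2:; next s becomes 10; next at i=3:; next s becomes 6; next at j=0:; next s becomes 8; next at j=1:; next s becomes 10; next at j=2:; next s becomes 12; next t becomes 17; next final value 5
eval_b: t becomes -9; next ((min(5, z) * (8 + t)) != (y - 4)) evaluates to true; next y becomes 36; next ((abs(y) + (x * -5)) != (z + x)) evaluates to true; next x becomes 12; next s becomes 1; next at i=1:; next s becomes 1; next at j=0:; next s becomes 3; next at j=1:; next s becomes 5; next at j=2:; next s becomes 7; next at i=2:; next s becomes 7; next at j=0:; next s becomes 9; next at j=1:; next s becomes 11; next at j=2:; next s becomes 13; next at i=3:; next s becomes 13; next at j=0:; next s becomes 15; next at j=1:; next s becomes 17; next at j=2:; next s becomes 19; next t becomes 262; next final value 243
verdict: not equivalent; witness: x=-3, y=2, z=-6


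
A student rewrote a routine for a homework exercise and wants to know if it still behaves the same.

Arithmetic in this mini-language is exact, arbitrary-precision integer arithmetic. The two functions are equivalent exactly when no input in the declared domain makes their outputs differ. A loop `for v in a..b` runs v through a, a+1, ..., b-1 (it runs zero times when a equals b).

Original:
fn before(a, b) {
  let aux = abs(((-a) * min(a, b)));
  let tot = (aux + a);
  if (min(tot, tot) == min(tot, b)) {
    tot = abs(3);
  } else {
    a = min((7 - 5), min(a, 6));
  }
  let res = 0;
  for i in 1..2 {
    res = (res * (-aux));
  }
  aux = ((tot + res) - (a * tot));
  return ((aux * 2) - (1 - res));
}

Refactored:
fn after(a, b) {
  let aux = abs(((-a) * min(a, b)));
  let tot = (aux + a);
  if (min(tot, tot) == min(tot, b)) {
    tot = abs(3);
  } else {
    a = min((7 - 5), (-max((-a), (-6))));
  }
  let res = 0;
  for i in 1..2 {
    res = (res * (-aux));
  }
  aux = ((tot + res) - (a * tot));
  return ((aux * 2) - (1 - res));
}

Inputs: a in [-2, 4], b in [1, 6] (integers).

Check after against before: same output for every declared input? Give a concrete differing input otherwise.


Although min/max/abs usage differs, 42/42 inputs agree.
verdict: equivalent


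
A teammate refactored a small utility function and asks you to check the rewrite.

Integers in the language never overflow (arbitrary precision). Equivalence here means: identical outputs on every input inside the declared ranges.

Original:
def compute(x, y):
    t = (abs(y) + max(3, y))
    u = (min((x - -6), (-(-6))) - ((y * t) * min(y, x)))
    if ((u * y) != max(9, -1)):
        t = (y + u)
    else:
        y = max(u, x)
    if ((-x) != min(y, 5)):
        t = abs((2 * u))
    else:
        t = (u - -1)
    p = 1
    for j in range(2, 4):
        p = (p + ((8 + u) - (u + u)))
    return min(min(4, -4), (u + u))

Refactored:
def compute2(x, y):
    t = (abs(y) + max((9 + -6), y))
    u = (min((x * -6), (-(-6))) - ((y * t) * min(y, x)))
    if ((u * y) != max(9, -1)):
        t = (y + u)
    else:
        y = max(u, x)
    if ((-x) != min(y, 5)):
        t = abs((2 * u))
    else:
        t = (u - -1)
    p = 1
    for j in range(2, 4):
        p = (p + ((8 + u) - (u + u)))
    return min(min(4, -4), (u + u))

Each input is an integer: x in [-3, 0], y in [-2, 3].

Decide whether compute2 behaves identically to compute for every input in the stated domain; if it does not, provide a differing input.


These are not equivalent — on x=-3, y=-2 the outputs split (-54 vs -48).
compute: t=5, then u=-27, then ((u * y) != max(9, -1)) is true, then t=-29, then ((-x) != min(y, 5)) is true, then t=54, then p=1, then (j=2), then p=36, then (j=3), then p=71, then returns -54
compute2: t=5, then u=-24, then ((u * y) != max(9, -1)) is true, then t=-26, then ((-x) != min(y, 5)) is true, then t=48, then p=1, then (j=2), then p=33, then (j=3), then p=65, then returns -48
verdict: not equivalent; witness: x=-3, y=-2


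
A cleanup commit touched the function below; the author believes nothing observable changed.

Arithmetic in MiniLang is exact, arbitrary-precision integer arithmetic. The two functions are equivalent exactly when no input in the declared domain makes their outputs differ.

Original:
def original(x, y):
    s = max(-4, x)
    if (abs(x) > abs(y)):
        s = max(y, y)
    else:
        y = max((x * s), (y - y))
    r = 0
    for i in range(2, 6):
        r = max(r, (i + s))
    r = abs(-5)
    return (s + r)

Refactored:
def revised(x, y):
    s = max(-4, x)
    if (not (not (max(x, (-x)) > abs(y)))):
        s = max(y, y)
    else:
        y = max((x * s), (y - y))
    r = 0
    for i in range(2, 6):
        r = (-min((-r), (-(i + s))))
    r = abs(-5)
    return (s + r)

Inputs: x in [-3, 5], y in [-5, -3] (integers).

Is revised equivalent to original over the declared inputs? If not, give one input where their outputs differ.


Reading the diff, among the changes: boolean connective usage differs; min/max/abs usage differs.
Tracing x=0, y=-4: original: s = 0; (abs(x) > abs(y)) -> false; y = 0; r = 0; [i=2]; r = 2; [i=3]; r = 3; [i=4]; r = 4; [i=5]; r = 5; r = 5; return 5 | revised: s = 0; (not (not (max(x, (-x)) > abs(y)))) -> false; y = 0; r = 0; [i=2]; r = 2; [i=3]; r = 3; [i=4]; r = 4; [i=5]; r = 5; r = 5; return 5 — matching result 5.
Every one of the 27 inputs gives matching results.
verdict: equivalent


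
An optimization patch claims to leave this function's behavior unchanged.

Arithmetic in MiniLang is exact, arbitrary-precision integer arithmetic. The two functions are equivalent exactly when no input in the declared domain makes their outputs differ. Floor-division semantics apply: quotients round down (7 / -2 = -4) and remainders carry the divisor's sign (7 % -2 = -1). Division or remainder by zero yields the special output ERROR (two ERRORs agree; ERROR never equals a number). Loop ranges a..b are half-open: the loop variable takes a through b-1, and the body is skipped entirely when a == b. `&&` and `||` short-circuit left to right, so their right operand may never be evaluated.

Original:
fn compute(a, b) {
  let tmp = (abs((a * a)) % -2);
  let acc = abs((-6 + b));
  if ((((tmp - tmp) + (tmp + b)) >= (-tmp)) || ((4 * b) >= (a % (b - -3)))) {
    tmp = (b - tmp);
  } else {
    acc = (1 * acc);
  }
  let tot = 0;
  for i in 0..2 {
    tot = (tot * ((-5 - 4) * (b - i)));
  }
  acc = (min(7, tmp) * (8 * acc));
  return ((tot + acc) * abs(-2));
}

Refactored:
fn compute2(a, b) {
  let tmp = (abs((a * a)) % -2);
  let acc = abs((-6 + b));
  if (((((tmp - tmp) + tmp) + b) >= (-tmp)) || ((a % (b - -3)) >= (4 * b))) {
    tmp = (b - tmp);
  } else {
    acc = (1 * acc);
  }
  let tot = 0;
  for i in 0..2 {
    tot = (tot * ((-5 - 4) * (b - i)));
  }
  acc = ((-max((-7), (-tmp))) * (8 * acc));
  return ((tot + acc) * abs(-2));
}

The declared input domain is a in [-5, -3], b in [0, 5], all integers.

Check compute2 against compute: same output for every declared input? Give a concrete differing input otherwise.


a=-5, b=0 yields -96 from compute but 96 from compute2.
verdict: not equivalent; witness: a=-5, b=0
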